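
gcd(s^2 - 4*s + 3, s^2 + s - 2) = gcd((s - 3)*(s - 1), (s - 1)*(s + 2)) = s - 1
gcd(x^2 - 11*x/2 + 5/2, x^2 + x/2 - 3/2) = 1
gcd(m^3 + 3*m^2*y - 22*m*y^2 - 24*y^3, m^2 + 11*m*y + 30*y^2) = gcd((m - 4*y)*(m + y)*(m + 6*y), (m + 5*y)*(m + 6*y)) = m + 6*y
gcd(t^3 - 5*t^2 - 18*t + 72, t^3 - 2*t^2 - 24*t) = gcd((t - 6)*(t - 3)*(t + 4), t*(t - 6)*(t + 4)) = t^2 - 2*t - 24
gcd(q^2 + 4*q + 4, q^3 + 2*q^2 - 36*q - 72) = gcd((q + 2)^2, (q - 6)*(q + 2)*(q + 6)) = q + 2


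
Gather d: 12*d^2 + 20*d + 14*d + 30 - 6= 12*d^2 + 34*d + 24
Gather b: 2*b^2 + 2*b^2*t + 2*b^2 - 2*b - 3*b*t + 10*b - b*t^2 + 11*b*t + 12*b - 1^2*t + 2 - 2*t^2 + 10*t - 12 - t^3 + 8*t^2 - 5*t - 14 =b^2*(2*t + 4) + b*(-t^2 + 8*t + 20) - t^3 + 6*t^2 + 4*t - 24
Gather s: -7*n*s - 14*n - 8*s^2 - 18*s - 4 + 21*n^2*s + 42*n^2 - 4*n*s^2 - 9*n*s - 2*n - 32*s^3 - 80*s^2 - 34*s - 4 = 42*n^2 - 16*n - 32*s^3 + s^2*(-4*n - 88) + s*(21*n^2 - 16*n - 52) - 8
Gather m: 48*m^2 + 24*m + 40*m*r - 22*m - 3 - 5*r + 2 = 48*m^2 + m*(40*r + 2) - 5*r - 1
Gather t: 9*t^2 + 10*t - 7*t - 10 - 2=9*t^2 + 3*t - 12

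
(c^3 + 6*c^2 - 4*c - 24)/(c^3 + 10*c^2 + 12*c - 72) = (c + 2)/(c + 6)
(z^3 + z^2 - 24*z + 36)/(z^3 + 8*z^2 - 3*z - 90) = (z - 2)/(z + 5)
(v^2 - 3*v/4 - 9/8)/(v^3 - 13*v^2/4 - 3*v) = (v - 3/2)/(v*(v - 4))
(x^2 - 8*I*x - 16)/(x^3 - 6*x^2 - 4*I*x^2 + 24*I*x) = (x - 4*I)/(x*(x - 6))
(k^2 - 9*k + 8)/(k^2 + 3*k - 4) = (k - 8)/(k + 4)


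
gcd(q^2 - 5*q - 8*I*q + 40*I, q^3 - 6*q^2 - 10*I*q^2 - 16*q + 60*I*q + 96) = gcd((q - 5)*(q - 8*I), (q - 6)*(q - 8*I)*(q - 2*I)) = q - 8*I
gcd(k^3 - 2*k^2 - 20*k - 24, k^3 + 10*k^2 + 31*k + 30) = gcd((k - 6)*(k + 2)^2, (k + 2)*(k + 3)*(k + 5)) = k + 2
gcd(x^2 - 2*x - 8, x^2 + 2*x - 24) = x - 4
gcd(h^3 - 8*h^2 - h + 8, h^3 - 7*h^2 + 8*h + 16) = h + 1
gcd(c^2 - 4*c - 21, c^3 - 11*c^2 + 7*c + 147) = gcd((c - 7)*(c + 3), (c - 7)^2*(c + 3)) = c^2 - 4*c - 21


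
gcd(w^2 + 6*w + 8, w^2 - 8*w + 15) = 1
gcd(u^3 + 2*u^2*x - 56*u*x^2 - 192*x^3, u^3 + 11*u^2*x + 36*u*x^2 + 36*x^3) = u + 6*x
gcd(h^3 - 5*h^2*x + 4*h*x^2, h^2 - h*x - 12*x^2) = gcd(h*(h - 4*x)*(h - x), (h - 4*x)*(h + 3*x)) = -h + 4*x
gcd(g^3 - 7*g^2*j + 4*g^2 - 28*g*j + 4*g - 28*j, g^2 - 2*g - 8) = g + 2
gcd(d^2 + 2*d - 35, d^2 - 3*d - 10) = d - 5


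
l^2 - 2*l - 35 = (l - 7)*(l + 5)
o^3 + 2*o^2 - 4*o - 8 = (o - 2)*(o + 2)^2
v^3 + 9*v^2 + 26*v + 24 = (v + 2)*(v + 3)*(v + 4)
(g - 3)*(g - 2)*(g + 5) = g^3 - 19*g + 30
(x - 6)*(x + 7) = x^2 + x - 42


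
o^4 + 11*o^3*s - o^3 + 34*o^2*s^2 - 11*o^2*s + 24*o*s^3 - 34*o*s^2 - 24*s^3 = (o - 1)*(o + s)*(o + 4*s)*(o + 6*s)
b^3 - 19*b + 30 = (b - 3)*(b - 2)*(b + 5)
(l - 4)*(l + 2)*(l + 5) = l^3 + 3*l^2 - 18*l - 40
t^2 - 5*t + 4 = (t - 4)*(t - 1)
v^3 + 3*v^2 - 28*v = v*(v - 4)*(v + 7)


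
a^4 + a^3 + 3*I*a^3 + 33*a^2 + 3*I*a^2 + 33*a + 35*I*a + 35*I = (a - 5*I)*(a + 7*I)*(-I*a + 1)*(I*a + I)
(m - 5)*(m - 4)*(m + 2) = m^3 - 7*m^2 + 2*m + 40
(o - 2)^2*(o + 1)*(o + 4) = o^4 + o^3 - 12*o^2 + 4*o + 16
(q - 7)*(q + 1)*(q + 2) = q^3 - 4*q^2 - 19*q - 14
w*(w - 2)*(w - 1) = w^3 - 3*w^2 + 2*w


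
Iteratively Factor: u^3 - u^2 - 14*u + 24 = (u + 4)*(u^2 - 5*u + 6) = (u - 2)*(u + 4)*(u - 3)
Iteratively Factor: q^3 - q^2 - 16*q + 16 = (q + 4)*(q^2 - 5*q + 4) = (q - 4)*(q + 4)*(q - 1)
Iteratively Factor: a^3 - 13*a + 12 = (a - 3)*(a^2 + 3*a - 4) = (a - 3)*(a - 1)*(a + 4)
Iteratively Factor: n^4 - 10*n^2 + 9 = (n - 3)*(n^3 + 3*n^2 - n - 3) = (n - 3)*(n + 3)*(n^2 - 1) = (n - 3)*(n + 1)*(n + 3)*(n - 1)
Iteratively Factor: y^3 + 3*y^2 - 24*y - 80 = (y + 4)*(y^2 - y - 20) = (y - 5)*(y + 4)*(y + 4)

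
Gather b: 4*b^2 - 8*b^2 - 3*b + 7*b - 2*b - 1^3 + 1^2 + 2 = -4*b^2 + 2*b + 2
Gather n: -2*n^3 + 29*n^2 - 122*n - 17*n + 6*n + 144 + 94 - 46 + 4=-2*n^3 + 29*n^2 - 133*n + 196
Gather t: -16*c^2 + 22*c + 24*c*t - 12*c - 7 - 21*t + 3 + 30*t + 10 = -16*c^2 + 10*c + t*(24*c + 9) + 6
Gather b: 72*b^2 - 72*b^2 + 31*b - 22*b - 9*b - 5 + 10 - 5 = 0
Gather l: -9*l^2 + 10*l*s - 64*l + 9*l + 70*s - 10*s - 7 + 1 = -9*l^2 + l*(10*s - 55) + 60*s - 6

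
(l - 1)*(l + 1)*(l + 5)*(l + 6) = l^4 + 11*l^3 + 29*l^2 - 11*l - 30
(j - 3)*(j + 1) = j^2 - 2*j - 3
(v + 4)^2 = v^2 + 8*v + 16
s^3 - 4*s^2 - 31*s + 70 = (s - 7)*(s - 2)*(s + 5)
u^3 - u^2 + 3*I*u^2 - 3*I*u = u*(u - 1)*(u + 3*I)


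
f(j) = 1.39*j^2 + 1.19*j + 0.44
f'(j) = 2.78*j + 1.19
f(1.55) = 5.62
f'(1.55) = 5.50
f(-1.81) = 2.84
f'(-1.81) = -3.84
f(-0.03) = 0.41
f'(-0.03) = 1.11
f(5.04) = 41.75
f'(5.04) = 15.20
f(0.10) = 0.57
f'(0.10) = 1.47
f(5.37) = 46.91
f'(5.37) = 16.12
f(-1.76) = 2.65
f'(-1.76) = -3.70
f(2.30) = 10.53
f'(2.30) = 7.58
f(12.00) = 214.88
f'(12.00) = 34.55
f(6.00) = 57.62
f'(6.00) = 17.87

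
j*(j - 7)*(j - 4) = j^3 - 11*j^2 + 28*j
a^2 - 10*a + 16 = (a - 8)*(a - 2)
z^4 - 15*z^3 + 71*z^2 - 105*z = z*(z - 7)*(z - 5)*(z - 3)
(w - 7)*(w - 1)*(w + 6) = w^3 - 2*w^2 - 41*w + 42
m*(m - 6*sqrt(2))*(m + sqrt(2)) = m^3 - 5*sqrt(2)*m^2 - 12*m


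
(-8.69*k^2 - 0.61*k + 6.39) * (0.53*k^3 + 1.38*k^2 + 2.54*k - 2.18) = -4.6057*k^5 - 12.3155*k^4 - 19.5277*k^3 + 26.213*k^2 + 17.5604*k - 13.9302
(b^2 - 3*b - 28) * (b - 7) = b^3 - 10*b^2 - 7*b + 196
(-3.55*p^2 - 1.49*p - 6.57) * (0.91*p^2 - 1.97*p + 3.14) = -3.2305*p^4 + 5.6376*p^3 - 14.1904*p^2 + 8.2643*p - 20.6298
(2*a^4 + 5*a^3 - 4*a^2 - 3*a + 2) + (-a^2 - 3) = 2*a^4 + 5*a^3 - 5*a^2 - 3*a - 1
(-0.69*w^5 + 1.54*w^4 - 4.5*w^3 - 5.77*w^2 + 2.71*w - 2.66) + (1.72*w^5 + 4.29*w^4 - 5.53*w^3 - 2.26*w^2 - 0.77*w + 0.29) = 1.03*w^5 + 5.83*w^4 - 10.03*w^3 - 8.03*w^2 + 1.94*w - 2.37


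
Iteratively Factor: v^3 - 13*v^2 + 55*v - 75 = (v - 5)*(v^2 - 8*v + 15) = (v - 5)^2*(v - 3)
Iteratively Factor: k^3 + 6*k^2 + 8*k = (k + 2)*(k^2 + 4*k) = k*(k + 2)*(k + 4)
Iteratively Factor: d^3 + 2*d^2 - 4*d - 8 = (d + 2)*(d^2 - 4) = (d + 2)^2*(d - 2)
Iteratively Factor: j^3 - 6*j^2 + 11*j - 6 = (j - 1)*(j^2 - 5*j + 6) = (j - 3)*(j - 1)*(j - 2)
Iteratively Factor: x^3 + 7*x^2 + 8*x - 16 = (x + 4)*(x^2 + 3*x - 4) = (x + 4)^2*(x - 1)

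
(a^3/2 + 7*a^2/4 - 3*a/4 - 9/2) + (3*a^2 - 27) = a^3/2 + 19*a^2/4 - 3*a/4 - 63/2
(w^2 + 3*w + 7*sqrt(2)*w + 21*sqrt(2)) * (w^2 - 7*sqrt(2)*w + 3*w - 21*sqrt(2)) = w^4 + 6*w^3 - 89*w^2 - 588*w - 882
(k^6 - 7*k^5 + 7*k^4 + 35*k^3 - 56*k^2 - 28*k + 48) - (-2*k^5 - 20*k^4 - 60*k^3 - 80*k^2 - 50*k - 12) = k^6 - 5*k^5 + 27*k^4 + 95*k^3 + 24*k^2 + 22*k + 60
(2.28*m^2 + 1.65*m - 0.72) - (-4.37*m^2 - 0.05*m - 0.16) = 6.65*m^2 + 1.7*m - 0.56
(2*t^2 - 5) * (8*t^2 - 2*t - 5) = 16*t^4 - 4*t^3 - 50*t^2 + 10*t + 25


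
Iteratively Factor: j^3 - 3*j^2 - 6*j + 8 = (j + 2)*(j^2 - 5*j + 4) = (j - 1)*(j + 2)*(j - 4)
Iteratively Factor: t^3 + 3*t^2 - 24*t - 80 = (t + 4)*(t^2 - t - 20) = (t - 5)*(t + 4)*(t + 4)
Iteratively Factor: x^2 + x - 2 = (x + 2)*(x - 1)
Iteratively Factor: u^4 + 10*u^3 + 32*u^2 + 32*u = (u + 2)*(u^3 + 8*u^2 + 16*u) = (u + 2)*(u + 4)*(u^2 + 4*u) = (u + 2)*(u + 4)^2*(u)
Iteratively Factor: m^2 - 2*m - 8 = (m - 4)*(m + 2)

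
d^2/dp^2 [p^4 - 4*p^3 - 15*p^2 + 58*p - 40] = 12*p^2 - 24*p - 30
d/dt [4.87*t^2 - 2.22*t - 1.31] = 9.74*t - 2.22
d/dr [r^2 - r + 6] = 2*r - 1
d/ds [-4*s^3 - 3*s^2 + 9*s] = -12*s^2 - 6*s + 9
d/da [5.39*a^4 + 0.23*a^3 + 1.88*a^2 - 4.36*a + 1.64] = 21.56*a^3 + 0.69*a^2 + 3.76*a - 4.36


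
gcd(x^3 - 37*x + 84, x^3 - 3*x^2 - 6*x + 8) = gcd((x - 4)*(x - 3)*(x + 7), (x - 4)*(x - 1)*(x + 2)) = x - 4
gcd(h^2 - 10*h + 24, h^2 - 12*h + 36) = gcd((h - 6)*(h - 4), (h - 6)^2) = h - 6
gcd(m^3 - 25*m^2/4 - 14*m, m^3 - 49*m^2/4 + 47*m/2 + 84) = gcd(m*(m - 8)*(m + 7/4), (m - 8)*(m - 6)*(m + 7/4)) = m^2 - 25*m/4 - 14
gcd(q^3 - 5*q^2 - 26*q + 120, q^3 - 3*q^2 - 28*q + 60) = q^2 - q - 30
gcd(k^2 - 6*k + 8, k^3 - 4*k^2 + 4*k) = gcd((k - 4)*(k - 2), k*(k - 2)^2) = k - 2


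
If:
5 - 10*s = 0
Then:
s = 1/2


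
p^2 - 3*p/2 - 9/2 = (p - 3)*(p + 3/2)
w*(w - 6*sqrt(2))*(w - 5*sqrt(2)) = w^3 - 11*sqrt(2)*w^2 + 60*w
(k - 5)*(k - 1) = k^2 - 6*k + 5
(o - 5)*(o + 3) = o^2 - 2*o - 15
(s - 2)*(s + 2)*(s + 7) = s^3 + 7*s^2 - 4*s - 28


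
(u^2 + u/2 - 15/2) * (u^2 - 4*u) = u^4 - 7*u^3/2 - 19*u^2/2 + 30*u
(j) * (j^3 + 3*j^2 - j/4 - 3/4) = j^4 + 3*j^3 - j^2/4 - 3*j/4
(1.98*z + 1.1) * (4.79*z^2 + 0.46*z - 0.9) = 9.4842*z^3 + 6.1798*z^2 - 1.276*z - 0.99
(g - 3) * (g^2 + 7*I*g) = g^3 - 3*g^2 + 7*I*g^2 - 21*I*g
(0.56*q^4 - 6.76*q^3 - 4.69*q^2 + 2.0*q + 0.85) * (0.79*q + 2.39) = 0.4424*q^5 - 4.002*q^4 - 19.8615*q^3 - 9.6291*q^2 + 5.4515*q + 2.0315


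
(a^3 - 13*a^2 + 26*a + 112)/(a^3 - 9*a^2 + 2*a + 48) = (a - 7)/(a - 3)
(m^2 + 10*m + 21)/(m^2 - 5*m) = (m^2 + 10*m + 21)/(m*(m - 5))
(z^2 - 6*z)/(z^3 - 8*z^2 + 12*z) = 1/(z - 2)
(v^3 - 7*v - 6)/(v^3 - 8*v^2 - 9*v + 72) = (v^2 + 3*v + 2)/(v^2 - 5*v - 24)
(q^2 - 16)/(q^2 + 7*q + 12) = (q - 4)/(q + 3)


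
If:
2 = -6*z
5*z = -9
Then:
No Solution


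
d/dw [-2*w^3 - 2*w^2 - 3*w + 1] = -6*w^2 - 4*w - 3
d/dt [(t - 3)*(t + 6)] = 2*t + 3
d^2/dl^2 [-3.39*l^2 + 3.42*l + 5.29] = -6.78000000000000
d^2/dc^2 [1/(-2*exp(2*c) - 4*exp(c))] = (-4*(exp(c) + 1)^2 + (exp(c) + 2)*(2*exp(c) + 1))*exp(-c)/(exp(c) + 2)^3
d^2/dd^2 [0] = 0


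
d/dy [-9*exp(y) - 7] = -9*exp(y)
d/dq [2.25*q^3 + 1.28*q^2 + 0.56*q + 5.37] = 6.75*q^2 + 2.56*q + 0.56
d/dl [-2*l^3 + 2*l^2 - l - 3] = -6*l^2 + 4*l - 1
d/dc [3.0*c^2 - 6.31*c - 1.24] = 6.0*c - 6.31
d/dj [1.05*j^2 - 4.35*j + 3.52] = 2.1*j - 4.35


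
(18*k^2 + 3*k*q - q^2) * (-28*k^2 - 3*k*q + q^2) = -504*k^4 - 138*k^3*q + 37*k^2*q^2 + 6*k*q^3 - q^4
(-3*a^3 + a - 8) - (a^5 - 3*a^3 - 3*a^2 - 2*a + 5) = -a^5 + 3*a^2 + 3*a - 13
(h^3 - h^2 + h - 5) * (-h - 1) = -h^4 + 4*h + 5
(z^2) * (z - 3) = z^3 - 3*z^2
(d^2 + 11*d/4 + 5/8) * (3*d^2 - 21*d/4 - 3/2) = 3*d^4 + 3*d^3 - 225*d^2/16 - 237*d/32 - 15/16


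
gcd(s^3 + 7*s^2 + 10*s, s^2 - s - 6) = s + 2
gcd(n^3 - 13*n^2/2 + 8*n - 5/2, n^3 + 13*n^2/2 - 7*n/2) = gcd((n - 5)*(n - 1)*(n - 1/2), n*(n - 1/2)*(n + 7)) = n - 1/2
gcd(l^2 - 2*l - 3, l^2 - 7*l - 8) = l + 1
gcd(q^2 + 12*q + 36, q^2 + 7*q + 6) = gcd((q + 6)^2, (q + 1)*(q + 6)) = q + 6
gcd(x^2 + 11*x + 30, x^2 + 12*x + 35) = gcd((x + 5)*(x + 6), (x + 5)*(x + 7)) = x + 5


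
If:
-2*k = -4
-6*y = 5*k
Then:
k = 2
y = -5/3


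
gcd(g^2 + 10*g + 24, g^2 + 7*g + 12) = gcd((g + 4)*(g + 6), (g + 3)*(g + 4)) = g + 4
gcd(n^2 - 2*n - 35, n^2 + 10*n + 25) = n + 5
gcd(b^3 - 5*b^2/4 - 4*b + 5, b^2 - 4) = b^2 - 4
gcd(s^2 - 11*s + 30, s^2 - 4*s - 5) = s - 5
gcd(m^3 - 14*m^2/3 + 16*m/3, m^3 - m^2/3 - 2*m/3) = m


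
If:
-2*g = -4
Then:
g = 2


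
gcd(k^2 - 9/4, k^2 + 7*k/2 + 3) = k + 3/2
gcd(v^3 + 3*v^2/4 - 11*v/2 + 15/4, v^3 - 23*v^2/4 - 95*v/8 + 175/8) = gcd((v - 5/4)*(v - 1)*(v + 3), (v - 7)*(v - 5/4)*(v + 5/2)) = v - 5/4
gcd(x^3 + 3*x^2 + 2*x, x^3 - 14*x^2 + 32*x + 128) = x + 2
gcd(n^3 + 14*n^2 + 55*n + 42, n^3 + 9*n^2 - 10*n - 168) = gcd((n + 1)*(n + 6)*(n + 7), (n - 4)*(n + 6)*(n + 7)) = n^2 + 13*n + 42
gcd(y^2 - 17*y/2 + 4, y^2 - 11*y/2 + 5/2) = y - 1/2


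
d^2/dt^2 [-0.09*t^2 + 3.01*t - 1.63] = -0.180000000000000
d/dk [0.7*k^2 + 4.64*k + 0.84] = 1.4*k + 4.64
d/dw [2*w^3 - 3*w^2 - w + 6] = 6*w^2 - 6*w - 1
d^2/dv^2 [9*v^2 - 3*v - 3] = 18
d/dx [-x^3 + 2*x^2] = x*(4 - 3*x)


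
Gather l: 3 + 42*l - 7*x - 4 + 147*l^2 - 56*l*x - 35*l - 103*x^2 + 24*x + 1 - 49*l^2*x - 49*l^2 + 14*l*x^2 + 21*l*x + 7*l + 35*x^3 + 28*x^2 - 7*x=l^2*(98 - 49*x) + l*(14*x^2 - 35*x + 14) + 35*x^3 - 75*x^2 + 10*x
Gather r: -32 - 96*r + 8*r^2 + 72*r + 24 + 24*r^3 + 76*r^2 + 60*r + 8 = 24*r^3 + 84*r^2 + 36*r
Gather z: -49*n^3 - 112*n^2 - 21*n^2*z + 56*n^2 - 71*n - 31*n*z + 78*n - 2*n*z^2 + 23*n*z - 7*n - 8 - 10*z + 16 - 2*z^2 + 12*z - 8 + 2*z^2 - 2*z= -49*n^3 - 56*n^2 - 2*n*z^2 + z*(-21*n^2 - 8*n)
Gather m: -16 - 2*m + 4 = -2*m - 12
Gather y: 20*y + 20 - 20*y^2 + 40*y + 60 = -20*y^2 + 60*y + 80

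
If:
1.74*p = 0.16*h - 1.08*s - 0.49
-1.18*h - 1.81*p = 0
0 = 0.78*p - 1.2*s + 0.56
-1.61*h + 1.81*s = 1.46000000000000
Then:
No Solution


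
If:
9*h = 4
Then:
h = 4/9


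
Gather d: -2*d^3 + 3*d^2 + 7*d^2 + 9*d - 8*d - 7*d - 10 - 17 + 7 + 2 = -2*d^3 + 10*d^2 - 6*d - 18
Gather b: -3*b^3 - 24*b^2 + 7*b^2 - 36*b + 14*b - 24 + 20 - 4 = -3*b^3 - 17*b^2 - 22*b - 8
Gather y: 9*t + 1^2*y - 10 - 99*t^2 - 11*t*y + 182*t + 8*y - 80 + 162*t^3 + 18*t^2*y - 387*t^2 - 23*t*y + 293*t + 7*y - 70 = 162*t^3 - 486*t^2 + 484*t + y*(18*t^2 - 34*t + 16) - 160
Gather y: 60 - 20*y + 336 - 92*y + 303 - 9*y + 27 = 726 - 121*y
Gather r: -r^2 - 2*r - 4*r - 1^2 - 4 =-r^2 - 6*r - 5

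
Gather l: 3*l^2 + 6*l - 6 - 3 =3*l^2 + 6*l - 9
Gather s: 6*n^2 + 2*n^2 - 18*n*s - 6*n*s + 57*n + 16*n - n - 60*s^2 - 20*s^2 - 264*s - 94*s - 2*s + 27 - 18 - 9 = 8*n^2 + 72*n - 80*s^2 + s*(-24*n - 360)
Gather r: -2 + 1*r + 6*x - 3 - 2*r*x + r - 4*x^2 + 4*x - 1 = r*(2 - 2*x) - 4*x^2 + 10*x - 6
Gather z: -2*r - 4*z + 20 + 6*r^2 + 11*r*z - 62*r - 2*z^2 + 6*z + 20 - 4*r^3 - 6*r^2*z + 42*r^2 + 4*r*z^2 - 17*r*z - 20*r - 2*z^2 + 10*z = -4*r^3 + 48*r^2 - 84*r + z^2*(4*r - 4) + z*(-6*r^2 - 6*r + 12) + 40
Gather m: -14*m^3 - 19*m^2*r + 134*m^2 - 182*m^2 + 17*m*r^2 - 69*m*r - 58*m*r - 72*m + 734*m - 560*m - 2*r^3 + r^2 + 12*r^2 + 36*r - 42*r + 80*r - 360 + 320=-14*m^3 + m^2*(-19*r - 48) + m*(17*r^2 - 127*r + 102) - 2*r^3 + 13*r^2 + 74*r - 40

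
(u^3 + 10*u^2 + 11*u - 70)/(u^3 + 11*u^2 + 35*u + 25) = (u^2 + 5*u - 14)/(u^2 + 6*u + 5)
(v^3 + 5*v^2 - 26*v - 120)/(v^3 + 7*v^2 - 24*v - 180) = (v + 4)/(v + 6)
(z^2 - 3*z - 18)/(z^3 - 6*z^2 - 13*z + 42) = (z - 6)/(z^2 - 9*z + 14)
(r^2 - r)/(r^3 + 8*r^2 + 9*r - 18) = r/(r^2 + 9*r + 18)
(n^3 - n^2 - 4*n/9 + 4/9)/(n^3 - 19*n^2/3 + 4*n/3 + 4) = (n - 2/3)/(n - 6)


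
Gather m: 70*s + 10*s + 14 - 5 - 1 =80*s + 8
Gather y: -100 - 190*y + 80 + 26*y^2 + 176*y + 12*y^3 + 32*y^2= 12*y^3 + 58*y^2 - 14*y - 20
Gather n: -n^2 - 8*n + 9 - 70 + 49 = -n^2 - 8*n - 12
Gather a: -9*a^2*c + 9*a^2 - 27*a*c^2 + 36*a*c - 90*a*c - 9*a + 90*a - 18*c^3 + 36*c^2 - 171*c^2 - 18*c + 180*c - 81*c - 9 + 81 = a^2*(9 - 9*c) + a*(-27*c^2 - 54*c + 81) - 18*c^3 - 135*c^2 + 81*c + 72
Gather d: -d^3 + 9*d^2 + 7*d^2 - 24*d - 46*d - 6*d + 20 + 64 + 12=-d^3 + 16*d^2 - 76*d + 96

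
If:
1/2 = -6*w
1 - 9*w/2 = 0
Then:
No Solution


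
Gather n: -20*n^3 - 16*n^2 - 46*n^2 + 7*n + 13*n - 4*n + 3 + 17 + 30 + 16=-20*n^3 - 62*n^2 + 16*n + 66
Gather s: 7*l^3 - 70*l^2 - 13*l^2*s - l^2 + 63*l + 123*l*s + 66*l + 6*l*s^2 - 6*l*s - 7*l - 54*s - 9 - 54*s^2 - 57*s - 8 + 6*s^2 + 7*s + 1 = 7*l^3 - 71*l^2 + 122*l + s^2*(6*l - 48) + s*(-13*l^2 + 117*l - 104) - 16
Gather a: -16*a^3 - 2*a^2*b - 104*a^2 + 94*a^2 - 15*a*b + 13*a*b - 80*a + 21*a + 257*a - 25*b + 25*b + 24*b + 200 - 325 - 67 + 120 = -16*a^3 + a^2*(-2*b - 10) + a*(198 - 2*b) + 24*b - 72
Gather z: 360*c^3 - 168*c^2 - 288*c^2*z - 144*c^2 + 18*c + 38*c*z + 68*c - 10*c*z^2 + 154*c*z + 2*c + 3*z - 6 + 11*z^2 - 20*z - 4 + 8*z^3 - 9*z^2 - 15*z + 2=360*c^3 - 312*c^2 + 88*c + 8*z^3 + z^2*(2 - 10*c) + z*(-288*c^2 + 192*c - 32) - 8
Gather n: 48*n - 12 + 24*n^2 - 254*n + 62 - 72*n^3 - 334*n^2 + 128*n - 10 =-72*n^3 - 310*n^2 - 78*n + 40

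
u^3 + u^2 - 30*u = u*(u - 5)*(u + 6)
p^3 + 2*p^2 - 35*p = p*(p - 5)*(p + 7)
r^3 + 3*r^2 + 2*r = r*(r + 1)*(r + 2)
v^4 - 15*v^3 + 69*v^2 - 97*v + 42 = (v - 7)*(v - 6)*(v - 1)^2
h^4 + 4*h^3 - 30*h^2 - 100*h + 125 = (h - 5)*(h - 1)*(h + 5)^2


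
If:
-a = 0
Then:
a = 0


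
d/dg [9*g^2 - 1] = 18*g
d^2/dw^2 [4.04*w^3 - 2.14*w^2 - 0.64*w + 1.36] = 24.24*w - 4.28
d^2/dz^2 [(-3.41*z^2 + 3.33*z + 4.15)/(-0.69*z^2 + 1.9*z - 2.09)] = (5.77019399999999*z^3 - 41.360256*z^2 + 61.457058*z - 14.649988)/(0.328509*z^6 - 2.71377*z^5 + 10.457847*z^4 - 23.29894*z^3 + 31.676667*z^2 - 24.89817*z + 9.129329)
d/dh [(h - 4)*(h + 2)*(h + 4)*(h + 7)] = 4*h^3 + 27*h^2 - 4*h - 144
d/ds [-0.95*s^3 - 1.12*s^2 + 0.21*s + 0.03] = -2.85*s^2 - 2.24*s + 0.21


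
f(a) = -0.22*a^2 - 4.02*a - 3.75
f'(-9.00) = -0.06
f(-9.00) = 14.61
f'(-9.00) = -0.06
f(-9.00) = 14.61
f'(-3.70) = -2.39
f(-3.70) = 8.11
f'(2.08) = -4.94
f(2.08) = -13.06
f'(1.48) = -4.67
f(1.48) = -10.18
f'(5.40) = -6.40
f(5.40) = -31.87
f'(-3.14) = -2.64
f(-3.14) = 6.70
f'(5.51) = -6.44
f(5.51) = -32.58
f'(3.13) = -5.40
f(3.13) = -18.49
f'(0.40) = -4.20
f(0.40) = -5.39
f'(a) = -0.44*a - 4.02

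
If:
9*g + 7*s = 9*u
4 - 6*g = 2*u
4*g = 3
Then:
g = 3/4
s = -9/7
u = -1/4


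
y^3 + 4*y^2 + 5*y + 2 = (y + 1)^2*(y + 2)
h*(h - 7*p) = h^2 - 7*h*p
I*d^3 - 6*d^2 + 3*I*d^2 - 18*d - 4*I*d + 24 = (d + 4)*(d + 6*I)*(I*d - I)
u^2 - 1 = (u - 1)*(u + 1)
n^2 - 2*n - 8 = (n - 4)*(n + 2)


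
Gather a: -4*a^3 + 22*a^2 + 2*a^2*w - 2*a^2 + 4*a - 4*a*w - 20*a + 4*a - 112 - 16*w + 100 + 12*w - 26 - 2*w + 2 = -4*a^3 + a^2*(2*w + 20) + a*(-4*w - 12) - 6*w - 36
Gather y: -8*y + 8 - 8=-8*y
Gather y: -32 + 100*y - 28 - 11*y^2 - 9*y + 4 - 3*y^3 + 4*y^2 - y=-3*y^3 - 7*y^2 + 90*y - 56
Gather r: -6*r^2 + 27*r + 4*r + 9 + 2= -6*r^2 + 31*r + 11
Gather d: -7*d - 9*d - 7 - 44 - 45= -16*d - 96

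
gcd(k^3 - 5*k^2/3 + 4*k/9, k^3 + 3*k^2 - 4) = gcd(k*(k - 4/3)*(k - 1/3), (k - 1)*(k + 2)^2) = 1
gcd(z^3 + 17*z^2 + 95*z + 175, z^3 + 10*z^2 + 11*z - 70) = z^2 + 12*z + 35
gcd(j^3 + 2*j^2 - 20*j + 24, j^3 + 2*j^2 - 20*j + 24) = j^3 + 2*j^2 - 20*j + 24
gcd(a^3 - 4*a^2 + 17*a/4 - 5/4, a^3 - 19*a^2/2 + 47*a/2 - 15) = a^2 - 7*a/2 + 5/2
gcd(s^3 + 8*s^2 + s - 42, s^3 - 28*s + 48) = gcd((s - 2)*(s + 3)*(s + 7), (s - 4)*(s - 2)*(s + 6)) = s - 2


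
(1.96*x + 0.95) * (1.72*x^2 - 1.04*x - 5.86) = 3.3712*x^3 - 0.4044*x^2 - 12.4736*x - 5.567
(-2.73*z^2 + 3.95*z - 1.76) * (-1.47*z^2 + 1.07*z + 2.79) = 4.0131*z^4 - 8.7276*z^3 - 0.802999999999999*z^2 + 9.1373*z - 4.9104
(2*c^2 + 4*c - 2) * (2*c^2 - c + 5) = 4*c^4 + 6*c^3 + 2*c^2 + 22*c - 10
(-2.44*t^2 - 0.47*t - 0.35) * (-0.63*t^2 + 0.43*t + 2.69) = 1.5372*t^4 - 0.7531*t^3 - 6.5452*t^2 - 1.4148*t - 0.9415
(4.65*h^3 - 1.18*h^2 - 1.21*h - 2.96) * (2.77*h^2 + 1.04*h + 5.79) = 12.8805*h^5 + 1.5674*h^4 + 22.3446*h^3 - 16.2898*h^2 - 10.0843*h - 17.1384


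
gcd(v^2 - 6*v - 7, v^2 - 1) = v + 1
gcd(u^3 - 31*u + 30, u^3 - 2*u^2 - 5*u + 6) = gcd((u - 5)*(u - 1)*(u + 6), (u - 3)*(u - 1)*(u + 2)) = u - 1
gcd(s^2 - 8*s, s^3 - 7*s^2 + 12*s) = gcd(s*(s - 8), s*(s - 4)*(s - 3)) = s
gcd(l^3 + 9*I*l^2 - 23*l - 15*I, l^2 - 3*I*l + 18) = l + 3*I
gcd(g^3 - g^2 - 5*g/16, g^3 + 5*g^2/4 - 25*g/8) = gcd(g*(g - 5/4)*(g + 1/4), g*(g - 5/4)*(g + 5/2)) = g^2 - 5*g/4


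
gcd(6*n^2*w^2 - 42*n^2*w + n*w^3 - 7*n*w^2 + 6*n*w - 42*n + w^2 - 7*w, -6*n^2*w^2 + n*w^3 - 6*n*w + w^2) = n*w + 1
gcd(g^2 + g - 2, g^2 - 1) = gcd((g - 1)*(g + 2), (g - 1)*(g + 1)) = g - 1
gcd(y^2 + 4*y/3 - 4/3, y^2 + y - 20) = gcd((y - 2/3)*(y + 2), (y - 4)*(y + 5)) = 1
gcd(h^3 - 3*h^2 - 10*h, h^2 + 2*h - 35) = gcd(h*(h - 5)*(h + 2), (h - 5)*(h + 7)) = h - 5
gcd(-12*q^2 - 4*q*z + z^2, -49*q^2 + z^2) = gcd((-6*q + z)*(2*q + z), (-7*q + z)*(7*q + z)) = 1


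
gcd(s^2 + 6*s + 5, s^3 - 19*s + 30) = s + 5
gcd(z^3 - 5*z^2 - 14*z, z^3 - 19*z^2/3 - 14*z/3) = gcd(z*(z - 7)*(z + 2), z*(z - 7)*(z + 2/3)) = z^2 - 7*z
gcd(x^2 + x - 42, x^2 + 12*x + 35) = x + 7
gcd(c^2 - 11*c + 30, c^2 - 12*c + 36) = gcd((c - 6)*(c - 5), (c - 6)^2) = c - 6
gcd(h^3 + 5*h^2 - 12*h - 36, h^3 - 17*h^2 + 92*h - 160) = 1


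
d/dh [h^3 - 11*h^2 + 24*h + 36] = 3*h^2 - 22*h + 24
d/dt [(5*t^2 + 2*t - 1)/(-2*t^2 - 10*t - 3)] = 2*(-23*t^2 - 17*t - 8)/(4*t^4 + 40*t^3 + 112*t^2 + 60*t + 9)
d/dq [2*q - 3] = 2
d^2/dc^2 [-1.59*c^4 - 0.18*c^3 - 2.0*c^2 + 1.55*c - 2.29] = -19.08*c^2 - 1.08*c - 4.0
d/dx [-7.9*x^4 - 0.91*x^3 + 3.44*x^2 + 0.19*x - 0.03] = -31.6*x^3 - 2.73*x^2 + 6.88*x + 0.19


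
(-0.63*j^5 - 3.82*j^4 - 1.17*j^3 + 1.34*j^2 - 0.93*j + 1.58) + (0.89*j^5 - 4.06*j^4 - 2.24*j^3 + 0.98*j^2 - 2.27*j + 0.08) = 0.26*j^5 - 7.88*j^4 - 3.41*j^3 + 2.32*j^2 - 3.2*j + 1.66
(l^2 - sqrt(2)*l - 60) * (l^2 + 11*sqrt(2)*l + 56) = l^4 + 10*sqrt(2)*l^3 - 26*l^2 - 716*sqrt(2)*l - 3360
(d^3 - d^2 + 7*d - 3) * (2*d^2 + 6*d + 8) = 2*d^5 + 4*d^4 + 16*d^3 + 28*d^2 + 38*d - 24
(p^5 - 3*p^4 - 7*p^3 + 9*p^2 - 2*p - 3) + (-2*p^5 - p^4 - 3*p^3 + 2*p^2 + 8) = -p^5 - 4*p^4 - 10*p^3 + 11*p^2 - 2*p + 5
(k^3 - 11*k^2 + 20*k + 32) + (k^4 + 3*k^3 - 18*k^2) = k^4 + 4*k^3 - 29*k^2 + 20*k + 32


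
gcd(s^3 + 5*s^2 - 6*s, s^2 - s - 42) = s + 6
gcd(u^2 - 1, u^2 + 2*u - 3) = u - 1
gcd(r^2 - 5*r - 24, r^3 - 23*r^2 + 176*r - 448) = r - 8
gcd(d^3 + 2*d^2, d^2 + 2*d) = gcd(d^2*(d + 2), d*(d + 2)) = d^2 + 2*d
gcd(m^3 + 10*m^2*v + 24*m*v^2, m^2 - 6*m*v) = m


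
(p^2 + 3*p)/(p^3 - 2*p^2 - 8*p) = (p + 3)/(p^2 - 2*p - 8)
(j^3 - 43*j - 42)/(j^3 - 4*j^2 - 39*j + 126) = (j + 1)/(j - 3)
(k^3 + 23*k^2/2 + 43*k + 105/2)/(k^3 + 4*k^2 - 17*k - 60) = (k + 7/2)/(k - 4)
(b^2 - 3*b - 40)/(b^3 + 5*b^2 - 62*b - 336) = (b + 5)/(b^2 + 13*b + 42)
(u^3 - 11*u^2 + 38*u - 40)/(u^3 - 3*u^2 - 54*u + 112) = (u^2 - 9*u + 20)/(u^2 - u - 56)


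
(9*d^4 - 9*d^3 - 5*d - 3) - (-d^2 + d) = 9*d^4 - 9*d^3 + d^2 - 6*d - 3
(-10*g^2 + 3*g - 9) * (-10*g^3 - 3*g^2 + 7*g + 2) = 100*g^5 + 11*g^3 + 28*g^2 - 57*g - 18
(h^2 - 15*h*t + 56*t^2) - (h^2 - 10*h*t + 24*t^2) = -5*h*t + 32*t^2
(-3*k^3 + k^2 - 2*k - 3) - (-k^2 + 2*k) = -3*k^3 + 2*k^2 - 4*k - 3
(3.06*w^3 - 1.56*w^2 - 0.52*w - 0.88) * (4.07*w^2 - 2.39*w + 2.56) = 12.4542*w^5 - 13.6626*w^4 + 9.4456*w^3 - 6.3324*w^2 + 0.772*w - 2.2528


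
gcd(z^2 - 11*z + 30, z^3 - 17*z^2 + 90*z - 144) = z - 6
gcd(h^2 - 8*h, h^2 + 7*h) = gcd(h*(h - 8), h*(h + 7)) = h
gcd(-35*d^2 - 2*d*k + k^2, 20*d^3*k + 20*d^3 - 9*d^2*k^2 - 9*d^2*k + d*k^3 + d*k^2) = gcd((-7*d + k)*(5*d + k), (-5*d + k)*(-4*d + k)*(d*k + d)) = 1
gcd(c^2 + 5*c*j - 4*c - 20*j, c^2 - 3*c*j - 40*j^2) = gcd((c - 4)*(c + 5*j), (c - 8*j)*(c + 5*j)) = c + 5*j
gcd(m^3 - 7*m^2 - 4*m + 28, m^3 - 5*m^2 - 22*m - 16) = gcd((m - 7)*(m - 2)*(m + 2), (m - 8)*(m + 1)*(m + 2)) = m + 2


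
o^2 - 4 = (o - 2)*(o + 2)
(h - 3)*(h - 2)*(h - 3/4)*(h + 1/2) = h^4 - 21*h^3/4 + 55*h^2/8 + 3*h/8 - 9/4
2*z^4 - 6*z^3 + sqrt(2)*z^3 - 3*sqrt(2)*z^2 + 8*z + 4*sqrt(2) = (z - 2)^2*(sqrt(2)*z + 1)*(sqrt(2)*z + sqrt(2))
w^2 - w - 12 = (w - 4)*(w + 3)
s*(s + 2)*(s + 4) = s^3 + 6*s^2 + 8*s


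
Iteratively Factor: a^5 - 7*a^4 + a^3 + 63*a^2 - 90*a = (a - 5)*(a^4 - 2*a^3 - 9*a^2 + 18*a) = (a - 5)*(a + 3)*(a^3 - 5*a^2 + 6*a) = (a - 5)*(a - 2)*(a + 3)*(a^2 - 3*a) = (a - 5)*(a - 3)*(a - 2)*(a + 3)*(a)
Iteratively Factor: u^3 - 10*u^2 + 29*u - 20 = (u - 4)*(u^2 - 6*u + 5) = (u - 5)*(u - 4)*(u - 1)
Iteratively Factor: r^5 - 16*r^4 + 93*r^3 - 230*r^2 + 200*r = (r - 5)*(r^4 - 11*r^3 + 38*r^2 - 40*r) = r*(r - 5)*(r^3 - 11*r^2 + 38*r - 40) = r*(r - 5)^2*(r^2 - 6*r + 8) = r*(r - 5)^2*(r - 2)*(r - 4)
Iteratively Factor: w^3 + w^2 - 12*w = (w)*(w^2 + w - 12) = w*(w - 3)*(w + 4)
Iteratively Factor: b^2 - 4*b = (b)*(b - 4)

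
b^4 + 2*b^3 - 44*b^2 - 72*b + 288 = (b - 6)*(b - 2)*(b + 4)*(b + 6)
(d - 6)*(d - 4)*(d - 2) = d^3 - 12*d^2 + 44*d - 48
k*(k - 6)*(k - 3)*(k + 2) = k^4 - 7*k^3 + 36*k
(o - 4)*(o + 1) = o^2 - 3*o - 4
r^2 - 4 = (r - 2)*(r + 2)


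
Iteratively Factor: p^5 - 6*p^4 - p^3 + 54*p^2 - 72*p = (p - 4)*(p^4 - 2*p^3 - 9*p^2 + 18*p) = (p - 4)*(p + 3)*(p^3 - 5*p^2 + 6*p) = (p - 4)*(p - 3)*(p + 3)*(p^2 - 2*p) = p*(p - 4)*(p - 3)*(p + 3)*(p - 2)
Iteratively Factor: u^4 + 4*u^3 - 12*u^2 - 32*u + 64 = (u - 2)*(u^3 + 6*u^2 - 32) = (u - 2)*(u + 4)*(u^2 + 2*u - 8) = (u - 2)*(u + 4)^2*(u - 2)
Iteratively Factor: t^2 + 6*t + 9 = (t + 3)*(t + 3)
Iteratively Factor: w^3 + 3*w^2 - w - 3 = (w - 1)*(w^2 + 4*w + 3) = (w - 1)*(w + 3)*(w + 1)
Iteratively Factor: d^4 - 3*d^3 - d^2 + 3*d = (d + 1)*(d^3 - 4*d^2 + 3*d) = d*(d + 1)*(d^2 - 4*d + 3) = d*(d - 1)*(d + 1)*(d - 3)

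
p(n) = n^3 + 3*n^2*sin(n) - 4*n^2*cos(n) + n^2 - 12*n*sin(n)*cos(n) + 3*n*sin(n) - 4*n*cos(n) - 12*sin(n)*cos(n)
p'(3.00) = -9.59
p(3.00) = 95.31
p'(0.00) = -16.00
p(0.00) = 0.00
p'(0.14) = -18.44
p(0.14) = -2.43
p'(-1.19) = 9.67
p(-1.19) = -2.02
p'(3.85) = -44.38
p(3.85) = 63.41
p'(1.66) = 74.92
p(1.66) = 24.93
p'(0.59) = -9.77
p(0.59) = -9.82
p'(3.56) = -47.07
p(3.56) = 77.02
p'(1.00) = 20.59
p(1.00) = -8.19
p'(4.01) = -37.34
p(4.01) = 56.83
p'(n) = 4*n^2*sin(n) + 3*n^2*cos(n) + 3*n^2 + 12*n*sin(n)^2 + 10*n*sin(n) - 12*n*cos(n)^2 - 5*n*cos(n) + 2*n + 12*sin(n)^2 - 12*sin(n)*cos(n) + 3*sin(n) - 12*cos(n)^2 - 4*cos(n)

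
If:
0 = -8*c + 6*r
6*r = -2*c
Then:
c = 0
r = 0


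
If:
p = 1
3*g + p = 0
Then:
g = -1/3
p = 1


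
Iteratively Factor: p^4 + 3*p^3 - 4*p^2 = (p)*(p^3 + 3*p^2 - 4*p) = p^2*(p^2 + 3*p - 4) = p^2*(p - 1)*(p + 4)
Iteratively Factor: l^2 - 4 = (l - 2)*(l + 2)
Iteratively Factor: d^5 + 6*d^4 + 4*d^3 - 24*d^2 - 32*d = (d + 4)*(d^4 + 2*d^3 - 4*d^2 - 8*d) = (d + 2)*(d + 4)*(d^3 - 4*d) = d*(d + 2)*(d + 4)*(d^2 - 4) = d*(d + 2)^2*(d + 4)*(d - 2)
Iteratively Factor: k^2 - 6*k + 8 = (k - 2)*(k - 4)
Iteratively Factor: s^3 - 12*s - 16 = (s + 2)*(s^2 - 2*s - 8) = (s - 4)*(s + 2)*(s + 2)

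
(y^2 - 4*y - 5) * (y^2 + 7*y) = y^4 + 3*y^3 - 33*y^2 - 35*y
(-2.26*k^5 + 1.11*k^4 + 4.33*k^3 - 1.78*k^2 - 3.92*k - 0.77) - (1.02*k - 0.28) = -2.26*k^5 + 1.11*k^4 + 4.33*k^3 - 1.78*k^2 - 4.94*k - 0.49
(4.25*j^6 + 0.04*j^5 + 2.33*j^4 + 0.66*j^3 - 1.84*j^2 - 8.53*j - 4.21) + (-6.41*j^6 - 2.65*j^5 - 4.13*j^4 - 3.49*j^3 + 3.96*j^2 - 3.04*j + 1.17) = -2.16*j^6 - 2.61*j^5 - 1.8*j^4 - 2.83*j^3 + 2.12*j^2 - 11.57*j - 3.04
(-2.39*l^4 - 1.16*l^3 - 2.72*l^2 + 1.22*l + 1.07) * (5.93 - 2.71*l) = 6.4769*l^5 - 11.0291*l^4 + 0.492400000000002*l^3 - 19.4358*l^2 + 4.3349*l + 6.3451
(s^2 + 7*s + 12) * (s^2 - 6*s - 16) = s^4 + s^3 - 46*s^2 - 184*s - 192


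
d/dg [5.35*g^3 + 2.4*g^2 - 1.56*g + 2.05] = 16.05*g^2 + 4.8*g - 1.56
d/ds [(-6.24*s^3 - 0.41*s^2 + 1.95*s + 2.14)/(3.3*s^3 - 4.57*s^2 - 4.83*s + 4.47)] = (29.8698*s^4 + 47.4084*s^3 - 93.9726*s^2 + 15.8942*s + 19.0527)/(10.89*s^6 - 30.162*s^5 - 10.9931*s^4 + 73.6482*s^3 - 17.5269*s^2 - 43.1802*s + 19.9809)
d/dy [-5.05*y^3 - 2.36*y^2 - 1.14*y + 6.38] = -15.15*y^2 - 4.72*y - 1.14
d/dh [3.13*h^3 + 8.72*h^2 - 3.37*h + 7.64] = 9.39*h^2 + 17.44*h - 3.37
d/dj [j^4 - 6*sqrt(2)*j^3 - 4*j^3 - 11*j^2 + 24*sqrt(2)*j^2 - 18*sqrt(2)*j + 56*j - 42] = 4*j^3 - 18*sqrt(2)*j^2 - 12*j^2 - 22*j + 48*sqrt(2)*j - 18*sqrt(2) + 56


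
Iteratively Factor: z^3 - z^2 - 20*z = (z)*(z^2 - z - 20) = z*(z - 5)*(z + 4)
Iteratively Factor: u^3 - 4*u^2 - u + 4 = (u + 1)*(u^2 - 5*u + 4) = (u - 4)*(u + 1)*(u - 1)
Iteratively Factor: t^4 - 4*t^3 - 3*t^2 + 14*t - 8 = (t + 2)*(t^3 - 6*t^2 + 9*t - 4) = (t - 4)*(t + 2)*(t^2 - 2*t + 1) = (t - 4)*(t - 1)*(t + 2)*(t - 1)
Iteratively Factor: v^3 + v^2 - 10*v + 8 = (v + 4)*(v^2 - 3*v + 2) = (v - 1)*(v + 4)*(v - 2)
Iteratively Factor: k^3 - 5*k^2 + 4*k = (k)*(k^2 - 5*k + 4) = k*(k - 4)*(k - 1)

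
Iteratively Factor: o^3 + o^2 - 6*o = (o + 3)*(o^2 - 2*o) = o*(o + 3)*(o - 2)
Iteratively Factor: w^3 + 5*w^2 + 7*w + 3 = (w + 1)*(w^2 + 4*w + 3) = (w + 1)*(w + 3)*(w + 1)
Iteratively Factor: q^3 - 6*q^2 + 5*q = (q - 1)*(q^2 - 5*q) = q*(q - 1)*(q - 5)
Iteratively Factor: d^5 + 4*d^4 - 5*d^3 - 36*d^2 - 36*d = (d + 2)*(d^4 + 2*d^3 - 9*d^2 - 18*d) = (d - 3)*(d + 2)*(d^3 + 5*d^2 + 6*d) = (d - 3)*(d + 2)^2*(d^2 + 3*d) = d*(d - 3)*(d + 2)^2*(d + 3)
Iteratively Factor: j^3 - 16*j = (j - 4)*(j^2 + 4*j) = j*(j - 4)*(j + 4)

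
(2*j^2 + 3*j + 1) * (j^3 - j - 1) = 2*j^5 + 3*j^4 - j^3 - 5*j^2 - 4*j - 1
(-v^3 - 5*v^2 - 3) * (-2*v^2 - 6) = 2*v^5 + 10*v^4 + 6*v^3 + 36*v^2 + 18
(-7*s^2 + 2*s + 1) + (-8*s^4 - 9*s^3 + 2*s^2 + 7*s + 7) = -8*s^4 - 9*s^3 - 5*s^2 + 9*s + 8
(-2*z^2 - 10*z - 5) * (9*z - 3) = -18*z^3 - 84*z^2 - 15*z + 15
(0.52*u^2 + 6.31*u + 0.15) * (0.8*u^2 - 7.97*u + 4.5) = 0.416*u^4 + 0.9036*u^3 - 47.8307*u^2 + 27.1995*u + 0.675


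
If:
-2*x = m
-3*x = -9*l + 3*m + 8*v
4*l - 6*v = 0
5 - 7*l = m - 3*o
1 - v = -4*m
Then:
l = -9/82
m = -11/41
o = -165/82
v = -3/41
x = 11/82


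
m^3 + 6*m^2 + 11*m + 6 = (m + 1)*(m + 2)*(m + 3)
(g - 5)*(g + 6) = g^2 + g - 30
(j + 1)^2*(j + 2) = j^3 + 4*j^2 + 5*j + 2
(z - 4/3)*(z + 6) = z^2 + 14*z/3 - 8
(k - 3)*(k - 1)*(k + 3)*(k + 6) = k^4 + 5*k^3 - 15*k^2 - 45*k + 54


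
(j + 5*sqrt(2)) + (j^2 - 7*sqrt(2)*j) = j^2 - 7*sqrt(2)*j + j + 5*sqrt(2)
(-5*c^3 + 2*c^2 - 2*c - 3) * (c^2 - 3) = -5*c^5 + 2*c^4 + 13*c^3 - 9*c^2 + 6*c + 9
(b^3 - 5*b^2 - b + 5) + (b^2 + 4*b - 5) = b^3 - 4*b^2 + 3*b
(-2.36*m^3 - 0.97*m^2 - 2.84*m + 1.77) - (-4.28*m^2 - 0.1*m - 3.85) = -2.36*m^3 + 3.31*m^2 - 2.74*m + 5.62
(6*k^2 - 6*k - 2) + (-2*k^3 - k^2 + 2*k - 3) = -2*k^3 + 5*k^2 - 4*k - 5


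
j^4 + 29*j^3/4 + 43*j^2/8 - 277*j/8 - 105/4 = (j - 2)*(j + 3/4)*(j + 7/2)*(j + 5)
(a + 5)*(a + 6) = a^2 + 11*a + 30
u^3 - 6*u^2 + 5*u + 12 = (u - 4)*(u - 3)*(u + 1)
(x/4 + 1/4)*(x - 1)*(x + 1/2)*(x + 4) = x^4/4 + 9*x^3/8 + x^2/4 - 9*x/8 - 1/2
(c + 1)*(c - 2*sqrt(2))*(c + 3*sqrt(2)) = c^3 + c^2 + sqrt(2)*c^2 - 12*c + sqrt(2)*c - 12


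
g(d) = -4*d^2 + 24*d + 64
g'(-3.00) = 48.00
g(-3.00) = -44.00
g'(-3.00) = 48.00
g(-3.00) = -44.00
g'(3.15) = -1.20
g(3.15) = 99.91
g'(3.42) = -3.36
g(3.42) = 99.29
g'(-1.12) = 32.96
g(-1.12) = 32.10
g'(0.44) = 20.48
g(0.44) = 73.79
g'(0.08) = 23.36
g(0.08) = 65.89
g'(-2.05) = 40.40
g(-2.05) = -2.01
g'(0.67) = 18.64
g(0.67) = 78.28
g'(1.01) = 15.92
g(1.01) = 84.16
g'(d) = 24 - 8*d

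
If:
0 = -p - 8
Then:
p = -8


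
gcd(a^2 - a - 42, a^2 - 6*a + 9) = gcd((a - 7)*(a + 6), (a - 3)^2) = 1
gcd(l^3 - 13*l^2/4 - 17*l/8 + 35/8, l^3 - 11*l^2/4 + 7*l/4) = l - 1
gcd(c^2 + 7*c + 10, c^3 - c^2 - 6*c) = c + 2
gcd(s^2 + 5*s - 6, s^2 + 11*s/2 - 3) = s + 6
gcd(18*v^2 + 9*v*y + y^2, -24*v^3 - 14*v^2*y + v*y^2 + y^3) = 3*v + y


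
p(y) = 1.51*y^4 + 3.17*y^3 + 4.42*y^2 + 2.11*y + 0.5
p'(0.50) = 9.66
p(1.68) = 43.58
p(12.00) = 37451.42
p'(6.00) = 1702.15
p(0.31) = 1.69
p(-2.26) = 21.11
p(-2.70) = 44.88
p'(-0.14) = 1.04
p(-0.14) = 0.28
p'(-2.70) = -71.32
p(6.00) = 2813.96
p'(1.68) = 72.44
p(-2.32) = 23.56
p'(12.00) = 11914.75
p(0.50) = 3.15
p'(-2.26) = -39.02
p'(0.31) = 5.94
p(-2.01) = 13.02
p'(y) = 6.04*y^3 + 9.51*y^2 + 8.84*y + 2.11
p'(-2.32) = -42.63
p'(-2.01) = -26.29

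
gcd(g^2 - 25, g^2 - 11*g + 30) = g - 5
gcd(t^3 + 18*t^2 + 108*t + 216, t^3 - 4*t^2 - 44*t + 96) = t + 6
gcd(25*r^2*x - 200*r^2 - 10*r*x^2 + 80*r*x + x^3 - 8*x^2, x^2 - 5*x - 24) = x - 8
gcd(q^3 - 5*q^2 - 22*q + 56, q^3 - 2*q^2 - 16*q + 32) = q^2 + 2*q - 8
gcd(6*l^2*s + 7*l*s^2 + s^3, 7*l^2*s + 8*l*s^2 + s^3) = l*s + s^2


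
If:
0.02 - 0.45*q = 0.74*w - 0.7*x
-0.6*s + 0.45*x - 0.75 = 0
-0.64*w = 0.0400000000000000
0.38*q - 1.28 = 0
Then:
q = 3.37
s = 0.30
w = -0.06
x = 2.07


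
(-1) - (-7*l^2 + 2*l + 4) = 7*l^2 - 2*l - 5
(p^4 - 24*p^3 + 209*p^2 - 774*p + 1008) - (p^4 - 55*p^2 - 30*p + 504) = -24*p^3 + 264*p^2 - 744*p + 504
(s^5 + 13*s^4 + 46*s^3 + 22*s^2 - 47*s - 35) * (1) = s^5 + 13*s^4 + 46*s^3 + 22*s^2 - 47*s - 35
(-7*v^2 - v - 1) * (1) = -7*v^2 - v - 1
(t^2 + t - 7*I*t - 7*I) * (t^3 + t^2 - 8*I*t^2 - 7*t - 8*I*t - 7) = t^5 + 2*t^4 - 15*I*t^4 - 62*t^3 - 30*I*t^3 - 126*t^2 + 34*I*t^2 - 63*t + 98*I*t + 49*I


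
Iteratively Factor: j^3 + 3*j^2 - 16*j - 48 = (j + 3)*(j^2 - 16) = (j + 3)*(j + 4)*(j - 4)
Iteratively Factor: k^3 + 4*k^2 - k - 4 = (k + 1)*(k^2 + 3*k - 4) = (k - 1)*(k + 1)*(k + 4)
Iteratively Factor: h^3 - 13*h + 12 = (h - 1)*(h^2 + h - 12) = (h - 3)*(h - 1)*(h + 4)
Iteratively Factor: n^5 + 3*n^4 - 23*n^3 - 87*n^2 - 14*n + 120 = (n + 3)*(n^4 - 23*n^2 - 18*n + 40) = (n + 3)*(n + 4)*(n^3 - 4*n^2 - 7*n + 10) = (n - 5)*(n + 3)*(n + 4)*(n^2 + n - 2) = (n - 5)*(n - 1)*(n + 3)*(n + 4)*(n + 2)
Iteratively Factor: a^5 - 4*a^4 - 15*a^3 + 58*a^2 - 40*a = (a - 1)*(a^4 - 3*a^3 - 18*a^2 + 40*a) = (a - 1)*(a + 4)*(a^3 - 7*a^2 + 10*a) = (a - 2)*(a - 1)*(a + 4)*(a^2 - 5*a) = (a - 5)*(a - 2)*(a - 1)*(a + 4)*(a)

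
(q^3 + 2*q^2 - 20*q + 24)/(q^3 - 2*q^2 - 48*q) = (q^2 - 4*q + 4)/(q*(q - 8))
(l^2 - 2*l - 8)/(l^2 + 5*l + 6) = (l - 4)/(l + 3)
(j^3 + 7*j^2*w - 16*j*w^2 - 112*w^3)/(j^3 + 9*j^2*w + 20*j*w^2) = (j^2 + 3*j*w - 28*w^2)/(j*(j + 5*w))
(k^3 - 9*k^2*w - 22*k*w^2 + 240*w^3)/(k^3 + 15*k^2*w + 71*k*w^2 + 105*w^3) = (k^2 - 14*k*w + 48*w^2)/(k^2 + 10*k*w + 21*w^2)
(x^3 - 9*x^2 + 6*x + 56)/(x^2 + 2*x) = x - 11 + 28/x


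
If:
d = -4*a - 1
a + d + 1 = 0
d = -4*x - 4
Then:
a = 0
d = -1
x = -3/4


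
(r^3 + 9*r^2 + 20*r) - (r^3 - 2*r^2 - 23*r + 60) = 11*r^2 + 43*r - 60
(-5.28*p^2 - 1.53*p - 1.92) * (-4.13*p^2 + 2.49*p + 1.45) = 21.8064*p^4 - 6.8283*p^3 - 3.5361*p^2 - 6.9993*p - 2.784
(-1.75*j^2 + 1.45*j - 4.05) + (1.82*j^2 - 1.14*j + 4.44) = 0.0700000000000001*j^2 + 0.31*j + 0.390000000000001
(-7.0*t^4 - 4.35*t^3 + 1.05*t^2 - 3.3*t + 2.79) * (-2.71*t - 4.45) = 18.97*t^5 + 42.9385*t^4 + 16.512*t^3 + 4.2705*t^2 + 7.1241*t - 12.4155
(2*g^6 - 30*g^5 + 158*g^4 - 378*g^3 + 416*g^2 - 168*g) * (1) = 2*g^6 - 30*g^5 + 158*g^4 - 378*g^3 + 416*g^2 - 168*g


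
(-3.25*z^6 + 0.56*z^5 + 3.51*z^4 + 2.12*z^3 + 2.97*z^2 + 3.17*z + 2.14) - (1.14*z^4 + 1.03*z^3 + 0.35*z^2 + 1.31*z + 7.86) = -3.25*z^6 + 0.56*z^5 + 2.37*z^4 + 1.09*z^3 + 2.62*z^2 + 1.86*z - 5.72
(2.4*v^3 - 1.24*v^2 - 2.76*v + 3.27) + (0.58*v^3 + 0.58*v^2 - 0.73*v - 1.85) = 2.98*v^3 - 0.66*v^2 - 3.49*v + 1.42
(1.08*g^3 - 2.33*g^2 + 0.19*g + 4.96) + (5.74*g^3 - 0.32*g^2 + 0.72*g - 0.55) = 6.82*g^3 - 2.65*g^2 + 0.91*g + 4.41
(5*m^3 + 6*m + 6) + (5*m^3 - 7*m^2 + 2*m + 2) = 10*m^3 - 7*m^2 + 8*m + 8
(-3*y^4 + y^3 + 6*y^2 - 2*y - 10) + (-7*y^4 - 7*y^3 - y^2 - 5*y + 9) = -10*y^4 - 6*y^3 + 5*y^2 - 7*y - 1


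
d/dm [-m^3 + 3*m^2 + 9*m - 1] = -3*m^2 + 6*m + 9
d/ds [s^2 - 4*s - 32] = 2*s - 4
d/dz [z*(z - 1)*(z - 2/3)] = 3*z^2 - 10*z/3 + 2/3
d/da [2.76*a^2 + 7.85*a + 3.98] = 5.52*a + 7.85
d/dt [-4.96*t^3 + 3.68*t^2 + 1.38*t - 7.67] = -14.88*t^2 + 7.36*t + 1.38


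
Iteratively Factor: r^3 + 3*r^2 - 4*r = (r - 1)*(r^2 + 4*r) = (r - 1)*(r + 4)*(r)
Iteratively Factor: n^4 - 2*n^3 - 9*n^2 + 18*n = (n + 3)*(n^3 - 5*n^2 + 6*n) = (n - 3)*(n + 3)*(n^2 - 2*n) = (n - 3)*(n - 2)*(n + 3)*(n)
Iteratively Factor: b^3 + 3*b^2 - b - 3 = (b + 3)*(b^2 - 1) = (b - 1)*(b + 3)*(b + 1)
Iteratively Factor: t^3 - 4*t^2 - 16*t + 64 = (t - 4)*(t^2 - 16) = (t - 4)*(t + 4)*(t - 4)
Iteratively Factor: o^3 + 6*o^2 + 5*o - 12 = (o + 4)*(o^2 + 2*o - 3) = (o + 3)*(o + 4)*(o - 1)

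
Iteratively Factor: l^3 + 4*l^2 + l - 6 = (l - 1)*(l^2 + 5*l + 6) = (l - 1)*(l + 3)*(l + 2)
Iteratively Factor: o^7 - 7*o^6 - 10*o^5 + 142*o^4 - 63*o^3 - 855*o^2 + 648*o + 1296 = (o + 3)*(o^6 - 10*o^5 + 20*o^4 + 82*o^3 - 309*o^2 + 72*o + 432) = (o + 3)^2*(o^5 - 13*o^4 + 59*o^3 - 95*o^2 - 24*o + 144) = (o - 4)*(o + 3)^2*(o^4 - 9*o^3 + 23*o^2 - 3*o - 36) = (o - 4)^2*(o + 3)^2*(o^3 - 5*o^2 + 3*o + 9) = (o - 4)^2*(o - 3)*(o + 3)^2*(o^2 - 2*o - 3) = (o - 4)^2*(o - 3)*(o + 1)*(o + 3)^2*(o - 3)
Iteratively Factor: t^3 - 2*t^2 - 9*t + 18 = (t + 3)*(t^2 - 5*t + 6) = (t - 2)*(t + 3)*(t - 3)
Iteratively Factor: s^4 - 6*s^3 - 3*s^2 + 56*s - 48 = (s - 4)*(s^3 - 2*s^2 - 11*s + 12) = (s - 4)*(s - 1)*(s^2 - s - 12) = (s - 4)^2*(s - 1)*(s + 3)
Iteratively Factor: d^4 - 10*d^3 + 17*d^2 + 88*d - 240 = (d - 5)*(d^3 - 5*d^2 - 8*d + 48) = (d - 5)*(d + 3)*(d^2 - 8*d + 16) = (d - 5)*(d - 4)*(d + 3)*(d - 4)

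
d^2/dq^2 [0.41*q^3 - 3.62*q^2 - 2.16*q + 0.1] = 2.46*q - 7.24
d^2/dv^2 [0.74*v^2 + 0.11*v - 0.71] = 1.48000000000000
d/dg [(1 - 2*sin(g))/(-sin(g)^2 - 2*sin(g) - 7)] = 2*(sin(g) + cos(g)^2 + 7)*cos(g)/(sin(g)^2 + 2*sin(g) + 7)^2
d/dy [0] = 0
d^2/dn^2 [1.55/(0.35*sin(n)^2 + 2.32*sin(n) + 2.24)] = (-0.7595*sin(n)^4 - 3.7758*sin(n)^3 - 2.34267*sin(n)^2 + 15.60664*sin(n) + 14.25504)/(0.35*sin(n)^2 + 2.32*sin(n) + 2.24)^3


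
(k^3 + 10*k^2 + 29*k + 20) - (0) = k^3 + 10*k^2 + 29*k + 20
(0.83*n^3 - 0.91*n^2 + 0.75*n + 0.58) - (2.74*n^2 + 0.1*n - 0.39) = 0.83*n^3 - 3.65*n^2 + 0.65*n + 0.97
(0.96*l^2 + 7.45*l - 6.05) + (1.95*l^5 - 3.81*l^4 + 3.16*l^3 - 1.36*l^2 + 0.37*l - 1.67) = 1.95*l^5 - 3.81*l^4 + 3.16*l^3 - 0.4*l^2 + 7.82*l - 7.72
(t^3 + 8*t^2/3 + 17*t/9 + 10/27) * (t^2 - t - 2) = t^5 + 5*t^4/3 - 25*t^3/9 - 185*t^2/27 - 112*t/27 - 20/27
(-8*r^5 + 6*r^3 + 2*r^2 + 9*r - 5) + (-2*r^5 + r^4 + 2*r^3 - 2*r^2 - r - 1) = -10*r^5 + r^4 + 8*r^3 + 8*r - 6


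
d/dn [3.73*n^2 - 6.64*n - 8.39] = 7.46*n - 6.64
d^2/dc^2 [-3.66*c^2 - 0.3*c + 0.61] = -7.32000000000000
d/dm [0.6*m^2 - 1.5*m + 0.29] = 1.2*m - 1.5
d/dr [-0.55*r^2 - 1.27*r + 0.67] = -1.1*r - 1.27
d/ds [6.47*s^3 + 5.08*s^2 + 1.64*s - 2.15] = 19.41*s^2 + 10.16*s + 1.64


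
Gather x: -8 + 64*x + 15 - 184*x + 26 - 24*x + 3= 36 - 144*x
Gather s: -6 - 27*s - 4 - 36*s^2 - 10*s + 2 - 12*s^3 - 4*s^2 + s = -12*s^3 - 40*s^2 - 36*s - 8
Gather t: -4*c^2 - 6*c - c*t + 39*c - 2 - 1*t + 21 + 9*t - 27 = -4*c^2 + 33*c + t*(8 - c) - 8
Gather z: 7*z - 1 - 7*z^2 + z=-7*z^2 + 8*z - 1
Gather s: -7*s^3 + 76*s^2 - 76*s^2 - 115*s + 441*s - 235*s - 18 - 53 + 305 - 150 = -7*s^3 + 91*s + 84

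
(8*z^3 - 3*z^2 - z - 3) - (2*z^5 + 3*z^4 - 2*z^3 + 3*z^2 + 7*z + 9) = -2*z^5 - 3*z^4 + 10*z^3 - 6*z^2 - 8*z - 12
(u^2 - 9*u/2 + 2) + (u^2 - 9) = 2*u^2 - 9*u/2 - 7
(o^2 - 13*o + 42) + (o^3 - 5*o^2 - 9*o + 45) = o^3 - 4*o^2 - 22*o + 87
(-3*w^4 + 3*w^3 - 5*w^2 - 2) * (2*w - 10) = -6*w^5 + 36*w^4 - 40*w^3 + 50*w^2 - 4*w + 20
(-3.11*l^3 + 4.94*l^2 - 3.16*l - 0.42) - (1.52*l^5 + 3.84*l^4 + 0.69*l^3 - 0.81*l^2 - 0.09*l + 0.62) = -1.52*l^5 - 3.84*l^4 - 3.8*l^3 + 5.75*l^2 - 3.07*l - 1.04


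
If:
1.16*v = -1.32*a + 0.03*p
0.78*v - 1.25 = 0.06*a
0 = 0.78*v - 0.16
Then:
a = -18.17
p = -791.40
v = 0.21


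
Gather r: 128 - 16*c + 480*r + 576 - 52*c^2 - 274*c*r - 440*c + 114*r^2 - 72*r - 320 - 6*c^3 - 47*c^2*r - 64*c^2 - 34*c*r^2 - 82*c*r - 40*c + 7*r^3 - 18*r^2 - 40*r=-6*c^3 - 116*c^2 - 496*c + 7*r^3 + r^2*(96 - 34*c) + r*(-47*c^2 - 356*c + 368) + 384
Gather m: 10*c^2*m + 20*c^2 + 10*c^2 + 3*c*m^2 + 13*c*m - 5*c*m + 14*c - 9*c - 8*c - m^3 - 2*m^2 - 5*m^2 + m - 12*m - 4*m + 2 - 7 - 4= 30*c^2 - 3*c - m^3 + m^2*(3*c - 7) + m*(10*c^2 + 8*c - 15) - 9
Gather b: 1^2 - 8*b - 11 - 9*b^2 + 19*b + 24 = -9*b^2 + 11*b + 14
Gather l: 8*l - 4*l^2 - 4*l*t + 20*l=-4*l^2 + l*(28 - 4*t)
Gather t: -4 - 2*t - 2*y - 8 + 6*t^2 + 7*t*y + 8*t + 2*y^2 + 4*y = 6*t^2 + t*(7*y + 6) + 2*y^2 + 2*y - 12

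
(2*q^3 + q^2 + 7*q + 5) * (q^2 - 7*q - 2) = 2*q^5 - 13*q^4 - 4*q^3 - 46*q^2 - 49*q - 10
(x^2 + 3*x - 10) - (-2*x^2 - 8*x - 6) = 3*x^2 + 11*x - 4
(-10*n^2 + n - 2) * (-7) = 70*n^2 - 7*n + 14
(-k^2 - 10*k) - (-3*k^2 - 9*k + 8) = 2*k^2 - k - 8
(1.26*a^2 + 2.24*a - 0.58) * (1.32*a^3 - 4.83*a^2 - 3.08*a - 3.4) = 1.6632*a^5 - 3.129*a^4 - 15.4656*a^3 - 8.3818*a^2 - 5.8296*a + 1.972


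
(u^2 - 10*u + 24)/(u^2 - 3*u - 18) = (u - 4)/(u + 3)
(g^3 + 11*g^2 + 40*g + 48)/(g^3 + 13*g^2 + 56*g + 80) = (g + 3)/(g + 5)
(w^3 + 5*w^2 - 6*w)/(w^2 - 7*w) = (w^2 + 5*w - 6)/(w - 7)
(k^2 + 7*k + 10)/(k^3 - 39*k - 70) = 1/(k - 7)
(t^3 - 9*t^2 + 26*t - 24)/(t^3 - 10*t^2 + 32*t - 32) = (t - 3)/(t - 4)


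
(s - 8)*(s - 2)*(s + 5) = s^3 - 5*s^2 - 34*s + 80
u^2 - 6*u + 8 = (u - 4)*(u - 2)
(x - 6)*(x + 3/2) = x^2 - 9*x/2 - 9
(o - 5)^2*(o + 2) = o^3 - 8*o^2 + 5*o + 50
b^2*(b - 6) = b^3 - 6*b^2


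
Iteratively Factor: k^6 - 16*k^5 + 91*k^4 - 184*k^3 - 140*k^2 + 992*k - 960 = (k - 3)*(k^5 - 13*k^4 + 52*k^3 - 28*k^2 - 224*k + 320) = (k - 4)*(k - 3)*(k^4 - 9*k^3 + 16*k^2 + 36*k - 80) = (k - 4)^2*(k - 3)*(k^3 - 5*k^2 - 4*k + 20) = (k - 4)^2*(k - 3)*(k - 2)*(k^2 - 3*k - 10) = (k - 5)*(k - 4)^2*(k - 3)*(k - 2)*(k + 2)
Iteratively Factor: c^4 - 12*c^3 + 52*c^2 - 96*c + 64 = (c - 4)*(c^3 - 8*c^2 + 20*c - 16) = (c - 4)*(c - 2)*(c^2 - 6*c + 8) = (c - 4)*(c - 2)^2*(c - 4)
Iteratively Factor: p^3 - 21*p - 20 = (p + 1)*(p^2 - p - 20) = (p + 1)*(p + 4)*(p - 5)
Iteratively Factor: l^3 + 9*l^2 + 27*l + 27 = (l + 3)*(l^2 + 6*l + 9) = (l + 3)^2*(l + 3)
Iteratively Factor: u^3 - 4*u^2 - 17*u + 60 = (u + 4)*(u^2 - 8*u + 15) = (u - 3)*(u + 4)*(u - 5)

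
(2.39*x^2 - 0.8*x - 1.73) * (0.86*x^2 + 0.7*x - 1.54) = 2.0554*x^4 + 0.985*x^3 - 5.7284*x^2 + 0.0210000000000004*x + 2.6642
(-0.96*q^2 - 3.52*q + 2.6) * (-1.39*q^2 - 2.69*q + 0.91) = 1.3344*q^4 + 7.4752*q^3 + 4.9812*q^2 - 10.1972*q + 2.366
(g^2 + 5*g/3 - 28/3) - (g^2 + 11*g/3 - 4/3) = -2*g - 8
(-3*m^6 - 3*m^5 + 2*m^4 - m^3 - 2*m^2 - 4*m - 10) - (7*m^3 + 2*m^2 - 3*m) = -3*m^6 - 3*m^5 + 2*m^4 - 8*m^3 - 4*m^2 - m - 10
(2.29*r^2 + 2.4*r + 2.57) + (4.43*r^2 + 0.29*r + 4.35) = 6.72*r^2 + 2.69*r + 6.92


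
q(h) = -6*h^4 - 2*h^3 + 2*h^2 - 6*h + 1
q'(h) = -24*h^3 - 6*h^2 + 4*h - 6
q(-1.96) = -53.05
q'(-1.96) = 143.82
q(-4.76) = -2789.63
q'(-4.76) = 2427.42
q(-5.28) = -4280.40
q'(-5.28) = 3338.36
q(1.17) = -17.73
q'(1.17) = -47.97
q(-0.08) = 1.49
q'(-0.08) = -6.35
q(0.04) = 0.76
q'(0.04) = -5.85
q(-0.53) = 4.57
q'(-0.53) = -6.23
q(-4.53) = -2271.50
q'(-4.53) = 2083.79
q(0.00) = 1.00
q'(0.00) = -6.00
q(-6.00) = -7235.00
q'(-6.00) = 4938.00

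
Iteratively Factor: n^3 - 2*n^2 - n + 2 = (n - 1)*(n^2 - n - 2) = (n - 2)*(n - 1)*(n + 1)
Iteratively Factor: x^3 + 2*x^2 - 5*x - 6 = (x + 3)*(x^2 - x - 2) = (x + 1)*(x + 3)*(x - 2)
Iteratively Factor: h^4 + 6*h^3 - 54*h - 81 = (h + 3)*(h^3 + 3*h^2 - 9*h - 27) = (h - 3)*(h + 3)*(h^2 + 6*h + 9) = (h - 3)*(h + 3)^2*(h + 3)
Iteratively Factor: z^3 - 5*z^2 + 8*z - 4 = (z - 2)*(z^2 - 3*z + 2) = (z - 2)*(z - 1)*(z - 2)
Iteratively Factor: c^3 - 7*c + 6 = (c + 3)*(c^2 - 3*c + 2) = (c - 2)*(c + 3)*(c - 1)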